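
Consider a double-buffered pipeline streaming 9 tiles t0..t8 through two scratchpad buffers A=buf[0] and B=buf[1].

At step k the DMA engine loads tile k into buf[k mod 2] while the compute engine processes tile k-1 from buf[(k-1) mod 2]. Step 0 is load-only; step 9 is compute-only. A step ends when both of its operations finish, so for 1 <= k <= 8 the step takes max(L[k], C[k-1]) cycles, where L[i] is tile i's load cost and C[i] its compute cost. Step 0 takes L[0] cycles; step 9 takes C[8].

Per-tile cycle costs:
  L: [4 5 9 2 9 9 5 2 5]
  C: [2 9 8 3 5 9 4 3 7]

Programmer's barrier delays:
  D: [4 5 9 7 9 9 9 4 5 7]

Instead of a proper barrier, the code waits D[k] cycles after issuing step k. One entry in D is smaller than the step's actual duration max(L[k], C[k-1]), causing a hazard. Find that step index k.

[0] required=L[0]=4=4 vs D=4 ok
[1] required=max(L[1]=5,C[0]=2)=5 vs D=5 ok
[2] required=max(L[2]=9,C[1]=9)=9 vs D=9 ok
[3] required=max(L[3]=2,C[2]=8)=8 vs D=7 SHORT
[4] required=max(L[4]=9,C[3]=3)=9 vs D=9 ok
[5] required=max(L[5]=9,C[4]=5)=9 vs D=9 ok
[6] required=max(L[6]=5,C[5]=9)=9 vs D=9 ok
[7] required=max(L[7]=2,C[6]=4)=4 vs D=4 ok
[8] required=max(L[8]=5,C[7]=3)=5 vs D=5 ok
[9] required=C[8]=7=7 vs D=7 ok

hazard at step 3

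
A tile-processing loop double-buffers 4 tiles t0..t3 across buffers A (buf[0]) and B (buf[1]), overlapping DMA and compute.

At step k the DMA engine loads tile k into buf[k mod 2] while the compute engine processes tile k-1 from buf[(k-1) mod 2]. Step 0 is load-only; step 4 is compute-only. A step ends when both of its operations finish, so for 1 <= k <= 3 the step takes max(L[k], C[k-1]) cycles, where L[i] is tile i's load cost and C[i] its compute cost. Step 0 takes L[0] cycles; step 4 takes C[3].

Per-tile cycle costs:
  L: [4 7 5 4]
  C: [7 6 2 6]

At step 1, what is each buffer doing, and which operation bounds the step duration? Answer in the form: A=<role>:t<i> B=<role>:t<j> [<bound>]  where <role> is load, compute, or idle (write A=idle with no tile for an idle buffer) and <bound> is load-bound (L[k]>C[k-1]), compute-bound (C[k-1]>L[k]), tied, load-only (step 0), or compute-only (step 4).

step 0: L[0]=4 → dur=4, Σ=4 | A=load:t0 B=idle [load-only]
step 1: L[1]=7 C[0]=7 → dur=7, Σ=11 | A=compute:t0 B=load:t1 [tied]
step 2: L[2]=5 C[1]=6 → dur=6, Σ=17 | A=load:t2 B=compute:t1 [compute-bound]
step 3: L[3]=4 C[2]=2 → dur=4, Σ=21 | A=compute:t2 B=load:t3 [load-bound]
step 4: C[3]=6 → dur=6, Σ=27 | A=idle B=compute:t3 [compute-only]

step 1: A=compute:t0 B=load:t1 [tied]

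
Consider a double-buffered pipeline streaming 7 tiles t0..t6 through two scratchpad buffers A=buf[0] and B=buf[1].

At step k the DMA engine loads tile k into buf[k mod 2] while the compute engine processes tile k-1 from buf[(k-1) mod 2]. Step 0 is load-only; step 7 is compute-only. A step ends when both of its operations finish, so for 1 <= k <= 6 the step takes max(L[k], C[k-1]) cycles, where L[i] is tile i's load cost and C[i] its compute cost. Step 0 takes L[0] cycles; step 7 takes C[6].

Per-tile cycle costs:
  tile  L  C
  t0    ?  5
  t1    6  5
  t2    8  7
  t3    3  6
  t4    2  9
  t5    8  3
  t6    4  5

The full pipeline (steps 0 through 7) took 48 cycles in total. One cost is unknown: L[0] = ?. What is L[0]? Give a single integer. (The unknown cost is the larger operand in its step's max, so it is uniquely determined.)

step 0 → dur = L[0]=? = L[0]  (unknown; binding)
step 1 → dur = max(L[1]=6, C[0]=5) = 6
step 2 → dur = max(L[2]=8, C[1]=5) = 8
step 3 → dur = max(L[3]=3, C[2]=7) = 7
step 4 → dur = max(L[4]=2, C[3]=6) = 6
step 5 → dur = max(L[5]=8, C[4]=9) = 9
step 6 → dur = max(L[6]=4, C[5]=3) = 4
step 7 → dur = C[6]=5 = 5
sum of known step durations = 45
dur[0] = total - known = 48 - 45 = 3
L[0] is the binding max in step 0, so L[0] = dur[0] = 3

L[0] = 3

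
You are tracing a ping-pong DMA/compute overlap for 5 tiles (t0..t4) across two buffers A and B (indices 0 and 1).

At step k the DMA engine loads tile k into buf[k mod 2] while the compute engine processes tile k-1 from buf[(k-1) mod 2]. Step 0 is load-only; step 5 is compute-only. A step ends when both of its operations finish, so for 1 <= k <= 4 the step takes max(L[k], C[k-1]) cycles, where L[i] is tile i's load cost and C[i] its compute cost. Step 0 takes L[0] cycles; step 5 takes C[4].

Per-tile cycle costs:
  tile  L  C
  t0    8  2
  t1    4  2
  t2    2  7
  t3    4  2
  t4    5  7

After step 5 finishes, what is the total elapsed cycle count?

end_cycle[5] = 33

k=0 load=t0/8c comp=- wait=8 total=8
k=1 load=t1/4c comp=t0/2c wait=4 total=12
k=2 load=t2/2c comp=t1/2c wait=2 total=14
k=3 load=t3/4c comp=t2/7c wait=7 total=21
k=4 load=t4/5c comp=t3/2c wait=5 total=26
k=5 load=- comp=t4/7c wait=7 total=33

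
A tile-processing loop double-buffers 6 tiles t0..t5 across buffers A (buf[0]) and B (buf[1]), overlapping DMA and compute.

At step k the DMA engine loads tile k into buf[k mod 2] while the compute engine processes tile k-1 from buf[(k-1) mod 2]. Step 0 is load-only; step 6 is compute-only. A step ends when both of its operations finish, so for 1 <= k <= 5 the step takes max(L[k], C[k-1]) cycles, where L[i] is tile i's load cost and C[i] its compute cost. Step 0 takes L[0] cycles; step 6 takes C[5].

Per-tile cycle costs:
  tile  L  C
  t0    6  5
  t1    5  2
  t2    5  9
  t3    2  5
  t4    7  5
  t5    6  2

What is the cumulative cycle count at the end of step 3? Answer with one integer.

end_cycle[3] = 25

  0. 6=6c; end=6; A:t0 B:-
  1. max(5,5)=5c; end=11; A:t0 B:t1
  2. max(5,2)=5c; end=16; A:t2 B:t1
  3. max(2,9)=9c; end=25; A:t2 B:t3
  4. max(7,5)=7c; end=32; A:t4 B:t3
  5. max(6,5)=6c; end=38; A:t4 B:t5
  6. 2=2c; end=40; A:t4 B:t5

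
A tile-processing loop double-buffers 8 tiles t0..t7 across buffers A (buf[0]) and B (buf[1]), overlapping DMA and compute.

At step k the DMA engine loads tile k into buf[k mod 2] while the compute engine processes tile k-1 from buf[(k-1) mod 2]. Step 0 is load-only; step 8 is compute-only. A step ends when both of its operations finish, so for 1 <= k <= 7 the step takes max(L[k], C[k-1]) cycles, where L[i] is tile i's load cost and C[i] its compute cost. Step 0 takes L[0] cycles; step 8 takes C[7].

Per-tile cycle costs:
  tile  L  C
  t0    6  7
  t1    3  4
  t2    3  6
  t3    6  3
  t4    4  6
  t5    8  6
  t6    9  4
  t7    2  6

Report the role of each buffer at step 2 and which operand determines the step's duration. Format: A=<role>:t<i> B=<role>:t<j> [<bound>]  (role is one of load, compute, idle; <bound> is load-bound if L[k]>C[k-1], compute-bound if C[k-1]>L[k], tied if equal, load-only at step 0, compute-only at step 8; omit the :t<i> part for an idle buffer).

step 2: A=load:t2 B=compute:t1 [compute-bound]

[0] DMA t0→A (6c) ∥ CU idle ⇒ 6c, clock 6
[1] DMA t1→B (3c) ∥ CU A:t0 (7c) ⇒ 7c, clock 13
[2] DMA t2→A (3c) ∥ CU B:t1 (4c) ⇒ 4c, clock 17
[3] DMA t3→B (6c) ∥ CU A:t2 (6c) ⇒ 6c, clock 23
[4] DMA t4→A (4c) ∥ CU B:t3 (3c) ⇒ 4c, clock 27
[5] DMA t5→B (8c) ∥ CU A:t4 (6c) ⇒ 8c, clock 35
[6] DMA t6→A (9c) ∥ CU B:t5 (6c) ⇒ 9c, clock 44
[7] DMA t7→B (2c) ∥ CU A:t6 (4c) ⇒ 4c, clock 48
[8] DMA idle ∥ CU B:t7 (6c) ⇒ 6c, clock 54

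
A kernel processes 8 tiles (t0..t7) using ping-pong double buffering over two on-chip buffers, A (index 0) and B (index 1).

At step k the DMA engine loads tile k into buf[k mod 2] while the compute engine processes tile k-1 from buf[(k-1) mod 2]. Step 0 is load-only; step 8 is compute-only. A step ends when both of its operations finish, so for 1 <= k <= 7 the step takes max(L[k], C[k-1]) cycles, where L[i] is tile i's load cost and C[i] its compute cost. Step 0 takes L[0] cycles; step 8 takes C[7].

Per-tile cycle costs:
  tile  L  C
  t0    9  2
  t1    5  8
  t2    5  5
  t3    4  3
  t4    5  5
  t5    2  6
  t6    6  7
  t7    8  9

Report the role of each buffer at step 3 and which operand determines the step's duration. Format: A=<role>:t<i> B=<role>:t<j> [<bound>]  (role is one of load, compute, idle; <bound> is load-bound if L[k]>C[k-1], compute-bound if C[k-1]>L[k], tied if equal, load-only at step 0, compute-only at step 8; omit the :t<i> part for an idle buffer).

  0. 9=9c; end=9; A:t0 B:-
  1. max(5,2)=5c; end=14; A:t0 B:t1
  2. max(5,8)=8c; end=22; A:t2 B:t1
  3. max(4,5)=5c; end=27; A:t2 B:t3
  4. max(5,3)=5c; end=32; A:t4 B:t3
  5. max(2,5)=5c; end=37; A:t4 B:t5
  6. max(6,6)=6c; end=43; A:t6 B:t5
  7. max(8,7)=8c; end=51; A:t6 B:t7
  8. 9=9c; end=60; A:t6 B:t7

step 3: A=compute:t2 B=load:t3 [compute-bound]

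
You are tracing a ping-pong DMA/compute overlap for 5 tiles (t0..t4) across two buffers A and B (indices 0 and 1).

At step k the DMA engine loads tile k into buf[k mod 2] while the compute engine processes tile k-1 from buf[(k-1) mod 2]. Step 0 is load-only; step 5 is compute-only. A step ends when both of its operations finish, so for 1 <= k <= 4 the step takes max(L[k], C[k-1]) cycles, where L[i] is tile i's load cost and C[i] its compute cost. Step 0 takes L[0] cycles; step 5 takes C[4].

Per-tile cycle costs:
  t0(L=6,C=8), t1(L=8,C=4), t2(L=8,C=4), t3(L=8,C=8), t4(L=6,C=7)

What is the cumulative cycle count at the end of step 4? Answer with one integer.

k=0 load=t0/6c comp=- wait=6 total=6
k=1 load=t1/8c comp=t0/8c wait=8 total=14
k=2 load=t2/8c comp=t1/4c wait=8 total=22
k=3 load=t3/8c comp=t2/4c wait=8 total=30
k=4 load=t4/6c comp=t3/8c wait=8 total=38
k=5 load=- comp=t4/7c wait=7 total=45

end_cycle[4] = 38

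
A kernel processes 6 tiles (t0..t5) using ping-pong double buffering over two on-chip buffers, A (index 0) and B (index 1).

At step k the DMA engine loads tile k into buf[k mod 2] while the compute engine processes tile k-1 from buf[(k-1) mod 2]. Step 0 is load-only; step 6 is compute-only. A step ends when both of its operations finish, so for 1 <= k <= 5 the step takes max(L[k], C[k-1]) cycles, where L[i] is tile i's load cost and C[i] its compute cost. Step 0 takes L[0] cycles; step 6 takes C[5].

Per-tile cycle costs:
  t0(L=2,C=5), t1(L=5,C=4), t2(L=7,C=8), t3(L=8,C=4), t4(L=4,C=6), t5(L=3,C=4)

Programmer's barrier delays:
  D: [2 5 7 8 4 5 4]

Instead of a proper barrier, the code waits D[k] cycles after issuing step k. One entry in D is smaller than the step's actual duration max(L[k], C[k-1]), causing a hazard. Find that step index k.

hazard at step 5

k=0 barrier L[0]=2→2c, D[0]=2 ok
k=1 barrier max(L[1]=5,C[0]=5)→5c, D[1]=5 ok
k=2 barrier max(L[2]=7,C[1]=4)→7c, D[2]=7 ok
k=3 barrier max(L[3]=8,C[2]=8)→8c, D[3]=8 ok
k=4 barrier max(L[4]=4,C[3]=4)→4c, D[4]=4 ok
k=5 barrier max(L[5]=3,C[4]=6)→6c, D[5]=5 SHORT
k=6 barrier C[5]=4→4c, D[6]=4 ok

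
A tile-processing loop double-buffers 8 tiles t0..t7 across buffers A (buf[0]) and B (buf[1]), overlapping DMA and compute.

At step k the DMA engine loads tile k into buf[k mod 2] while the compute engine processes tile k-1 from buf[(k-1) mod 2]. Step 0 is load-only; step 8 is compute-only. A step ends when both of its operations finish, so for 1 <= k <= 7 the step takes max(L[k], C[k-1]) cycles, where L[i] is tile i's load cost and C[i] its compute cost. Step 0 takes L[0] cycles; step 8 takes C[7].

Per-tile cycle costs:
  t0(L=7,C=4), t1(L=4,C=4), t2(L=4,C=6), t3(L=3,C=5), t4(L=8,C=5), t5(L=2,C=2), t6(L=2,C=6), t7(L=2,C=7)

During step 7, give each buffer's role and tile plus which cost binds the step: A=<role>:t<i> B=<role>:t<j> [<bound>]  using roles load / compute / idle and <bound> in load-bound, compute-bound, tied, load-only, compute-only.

step 7: A=compute:t6 B=load:t7 [compute-bound]

[0] DMA t0→A (7c) ∥ CU idle ⇒ 7c, clock 7
[1] DMA t1→B (4c) ∥ CU A:t0 (4c) ⇒ 4c, clock 11
[2] DMA t2→A (4c) ∥ CU B:t1 (4c) ⇒ 4c, clock 15
[3] DMA t3→B (3c) ∥ CU A:t2 (6c) ⇒ 6c, clock 21
[4] DMA t4→A (8c) ∥ CU B:t3 (5c) ⇒ 8c, clock 29
[5] DMA t5→B (2c) ∥ CU A:t4 (5c) ⇒ 5c, clock 34
[6] DMA t6→A (2c) ∥ CU B:t5 (2c) ⇒ 2c, clock 36
[7] DMA t7→B (2c) ∥ CU A:t6 (6c) ⇒ 6c, clock 42
[8] DMA idle ∥ CU B:t7 (7c) ⇒ 7c, clock 49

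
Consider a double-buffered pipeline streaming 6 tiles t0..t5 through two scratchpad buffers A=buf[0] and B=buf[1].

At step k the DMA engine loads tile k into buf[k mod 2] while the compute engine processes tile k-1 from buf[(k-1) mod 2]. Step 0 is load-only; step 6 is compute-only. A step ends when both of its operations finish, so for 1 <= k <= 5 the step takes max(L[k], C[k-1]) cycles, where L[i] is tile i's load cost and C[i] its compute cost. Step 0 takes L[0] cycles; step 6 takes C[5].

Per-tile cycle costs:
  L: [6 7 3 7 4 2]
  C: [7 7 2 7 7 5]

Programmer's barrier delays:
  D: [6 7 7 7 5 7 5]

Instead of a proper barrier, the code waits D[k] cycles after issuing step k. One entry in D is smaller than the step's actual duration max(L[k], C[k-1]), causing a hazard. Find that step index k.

k=0 barrier L[0]=6→6c, D[0]=6 ok
k=1 barrier max(L[1]=7,C[0]=7)→7c, D[1]=7 ok
k=2 barrier max(L[2]=3,C[1]=7)→7c, D[2]=7 ok
k=3 barrier max(L[3]=7,C[2]=2)→7c, D[3]=7 ok
k=4 barrier max(L[4]=4,C[3]=7)→7c, D[4]=5 SHORT
k=5 barrier max(L[5]=2,C[4]=7)→7c, D[5]=7 ok
k=6 barrier C[5]=5→5c, D[6]=5 ok

hazard at step 4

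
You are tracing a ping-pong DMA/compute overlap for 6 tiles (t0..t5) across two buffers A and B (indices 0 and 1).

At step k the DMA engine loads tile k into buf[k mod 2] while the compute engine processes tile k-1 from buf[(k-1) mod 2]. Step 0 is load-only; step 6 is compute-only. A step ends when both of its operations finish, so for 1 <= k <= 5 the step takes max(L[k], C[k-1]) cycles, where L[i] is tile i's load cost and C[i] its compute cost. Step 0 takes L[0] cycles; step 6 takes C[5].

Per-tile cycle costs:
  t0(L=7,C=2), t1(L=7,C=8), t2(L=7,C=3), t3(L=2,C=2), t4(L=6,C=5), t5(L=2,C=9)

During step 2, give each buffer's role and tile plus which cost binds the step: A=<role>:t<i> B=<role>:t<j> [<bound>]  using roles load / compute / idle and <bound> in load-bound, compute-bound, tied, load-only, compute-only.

[0] DMA t0→A (7c) ∥ CU idle ⇒ 7c, clock 7
[1] DMA t1→B (7c) ∥ CU A:t0 (2c) ⇒ 7c, clock 14
[2] DMA t2→A (7c) ∥ CU B:t1 (8c) ⇒ 8c, clock 22
[3] DMA t3→B (2c) ∥ CU A:t2 (3c) ⇒ 3c, clock 25
[4] DMA t4→A (6c) ∥ CU B:t3 (2c) ⇒ 6c, clock 31
[5] DMA t5→B (2c) ∥ CU A:t4 (5c) ⇒ 5c, clock 36
[6] DMA idle ∥ CU B:t5 (9c) ⇒ 9c, clock 45

step 2: A=load:t2 B=compute:t1 [compute-bound]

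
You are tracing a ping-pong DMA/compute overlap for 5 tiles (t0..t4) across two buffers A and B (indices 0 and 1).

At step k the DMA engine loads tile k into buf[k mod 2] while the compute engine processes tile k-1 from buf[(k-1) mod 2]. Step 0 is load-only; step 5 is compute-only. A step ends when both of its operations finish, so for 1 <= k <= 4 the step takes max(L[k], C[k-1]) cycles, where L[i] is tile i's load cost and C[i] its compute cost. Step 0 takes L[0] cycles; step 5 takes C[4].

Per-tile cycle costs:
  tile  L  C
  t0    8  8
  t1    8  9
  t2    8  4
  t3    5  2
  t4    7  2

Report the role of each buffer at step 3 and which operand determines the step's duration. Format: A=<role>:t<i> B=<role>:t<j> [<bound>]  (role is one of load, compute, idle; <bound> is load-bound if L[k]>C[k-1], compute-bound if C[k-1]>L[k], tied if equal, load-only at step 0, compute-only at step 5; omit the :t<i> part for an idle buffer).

step 3: A=compute:t2 B=load:t3 [load-bound]

k=0 load=t0/8c comp=- wait=8 total=8
k=1 load=t1/8c comp=t0/8c wait=8 total=16
k=2 load=t2/8c comp=t1/9c wait=9 total=25
k=3 load=t3/5c comp=t2/4c wait=5 total=30
k=4 load=t4/7c comp=t3/2c wait=7 total=37
k=5 load=- comp=t4/2c wait=2 total=39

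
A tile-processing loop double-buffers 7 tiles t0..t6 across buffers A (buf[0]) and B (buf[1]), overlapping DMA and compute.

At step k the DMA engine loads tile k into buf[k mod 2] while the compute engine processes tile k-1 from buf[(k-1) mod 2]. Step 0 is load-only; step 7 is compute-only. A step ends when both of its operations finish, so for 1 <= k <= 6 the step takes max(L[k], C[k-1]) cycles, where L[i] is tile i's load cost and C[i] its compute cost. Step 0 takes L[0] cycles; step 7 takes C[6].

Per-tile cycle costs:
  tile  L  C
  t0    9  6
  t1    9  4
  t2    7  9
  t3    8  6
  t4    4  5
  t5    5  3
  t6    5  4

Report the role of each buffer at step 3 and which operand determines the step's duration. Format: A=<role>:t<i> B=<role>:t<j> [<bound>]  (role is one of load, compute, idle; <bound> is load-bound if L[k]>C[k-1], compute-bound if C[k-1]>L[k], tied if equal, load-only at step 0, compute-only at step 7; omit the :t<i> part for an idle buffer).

k=0 load=t0/9c comp=- wait=9 total=9
k=1 load=t1/9c comp=t0/6c wait=9 total=18
k=2 load=t2/7c comp=t1/4c wait=7 total=25
k=3 load=t3/8c comp=t2/9c wait=9 total=34
k=4 load=t4/4c comp=t3/6c wait=6 total=40
k=5 load=t5/5c comp=t4/5c wait=5 total=45
k=6 load=t6/5c comp=t5/3c wait=5 total=50
k=7 load=- comp=t6/4c wait=4 total=54

step 3: A=compute:t2 B=load:t3 [compute-bound]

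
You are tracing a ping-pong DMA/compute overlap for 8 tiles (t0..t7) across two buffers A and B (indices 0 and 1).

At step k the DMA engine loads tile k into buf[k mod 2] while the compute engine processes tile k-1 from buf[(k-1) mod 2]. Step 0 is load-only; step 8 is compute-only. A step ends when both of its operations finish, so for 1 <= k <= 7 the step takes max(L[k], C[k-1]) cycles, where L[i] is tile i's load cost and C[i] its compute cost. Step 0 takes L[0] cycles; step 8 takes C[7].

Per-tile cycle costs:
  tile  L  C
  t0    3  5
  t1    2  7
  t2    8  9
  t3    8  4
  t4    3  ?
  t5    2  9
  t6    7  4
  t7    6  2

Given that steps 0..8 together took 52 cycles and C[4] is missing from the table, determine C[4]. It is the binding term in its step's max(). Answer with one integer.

step 0 = dur = L[0]=3 = 3
step 1 = dur = max(L[1]=2, C[0]=5) = 5
step 2 = dur = max(L[2]=8, C[1]=7) = 8
step 3 = dur = max(L[3]=8, C[2]=9) = 9
step 4 = dur = max(L[4]=3, C[3]=4) = 4
step 5 = dur = max(L[5]=2, C[4]=?) = C[4]  (unknown; binding)
step 6 = dur = max(L[6]=7, C[5]=9) = 9
step 7 = dur = max(L[7]=6, C[6]=4) = 6
step 8 = dur = C[7]=2 = 2
sum of known step durations = 46
dur[5] = total - known = 52 - 46 = 6
C[4] is the binding max in step 5, so C[4] = dur[5] = 6

C[4] = 6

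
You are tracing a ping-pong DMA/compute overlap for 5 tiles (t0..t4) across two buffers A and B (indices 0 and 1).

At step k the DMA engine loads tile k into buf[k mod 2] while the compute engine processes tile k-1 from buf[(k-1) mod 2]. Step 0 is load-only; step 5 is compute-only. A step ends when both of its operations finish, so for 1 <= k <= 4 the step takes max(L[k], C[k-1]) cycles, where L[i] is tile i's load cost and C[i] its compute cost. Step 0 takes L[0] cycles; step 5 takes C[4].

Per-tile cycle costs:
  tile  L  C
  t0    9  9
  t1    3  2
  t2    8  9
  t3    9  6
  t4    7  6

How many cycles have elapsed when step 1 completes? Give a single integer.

step 0: L[0]=9 → dur=9, Σ=9 | A=load:t0 B=idle [load-only]
step 1: L[1]=3 C[0]=9 → dur=9, Σ=18 | A=compute:t0 B=load:t1 [compute-bound]
step 2: L[2]=8 C[1]=2 → dur=8, Σ=26 | A=load:t2 B=compute:t1 [load-bound]
step 3: L[3]=9 C[2]=9 → dur=9, Σ=35 | A=compute:t2 B=load:t3 [tied]
step 4: L[4]=7 C[3]=6 → dur=7, Σ=42 | A=load:t4 B=compute:t3 [load-bound]
step 5: C[4]=6 → dur=6, Σ=48 | A=compute:t4 B=idle [compute-only]

end_cycle[1] = 18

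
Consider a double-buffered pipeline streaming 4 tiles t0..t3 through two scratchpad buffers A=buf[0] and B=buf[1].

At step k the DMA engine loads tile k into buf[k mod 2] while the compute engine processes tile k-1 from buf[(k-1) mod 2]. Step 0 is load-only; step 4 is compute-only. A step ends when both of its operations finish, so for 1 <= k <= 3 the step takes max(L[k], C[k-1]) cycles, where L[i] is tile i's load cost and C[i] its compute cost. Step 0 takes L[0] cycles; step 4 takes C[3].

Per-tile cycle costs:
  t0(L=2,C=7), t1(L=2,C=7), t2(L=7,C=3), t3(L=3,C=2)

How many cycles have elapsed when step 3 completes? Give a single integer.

k=0 load=t0/2c comp=- wait=2 total=2
k=1 load=t1/2c comp=t0/7c wait=7 total=9
k=2 load=t2/7c comp=t1/7c wait=7 total=16
k=3 load=t3/3c comp=t2/3c wait=3 total=19
k=4 load=- comp=t3/2c wait=2 total=21

end_cycle[3] = 19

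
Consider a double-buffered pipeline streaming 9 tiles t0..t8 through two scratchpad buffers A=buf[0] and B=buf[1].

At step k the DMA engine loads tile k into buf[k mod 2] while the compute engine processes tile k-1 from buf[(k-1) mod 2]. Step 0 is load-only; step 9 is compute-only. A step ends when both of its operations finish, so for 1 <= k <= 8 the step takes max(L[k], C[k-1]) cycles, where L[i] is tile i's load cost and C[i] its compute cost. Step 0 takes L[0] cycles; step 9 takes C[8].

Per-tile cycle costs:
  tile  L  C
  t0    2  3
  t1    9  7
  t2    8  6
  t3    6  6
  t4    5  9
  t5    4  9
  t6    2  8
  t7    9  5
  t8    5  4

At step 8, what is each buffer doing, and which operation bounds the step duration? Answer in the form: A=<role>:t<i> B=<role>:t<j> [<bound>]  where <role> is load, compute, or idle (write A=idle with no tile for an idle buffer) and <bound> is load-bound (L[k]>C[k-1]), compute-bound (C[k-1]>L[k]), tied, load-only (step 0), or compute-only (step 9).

step 0: L[0]=2 → dur=2, Σ=2 | A=load:t0 B=idle [load-only]
step 1: L[1]=9 C[0]=3 → dur=9, Σ=11 | A=compute:t0 B=load:t1 [load-bound]
step 2: L[2]=8 C[1]=7 → dur=8, Σ=19 | A=load:t2 B=compute:t1 [load-bound]
step 3: L[3]=6 C[2]=6 → dur=6, Σ=25 | A=compute:t2 B=load:t3 [tied]
step 4: L[4]=5 C[3]=6 → dur=6, Σ=31 | A=load:t4 B=compute:t3 [compute-bound]
step 5: L[5]=4 C[4]=9 → dur=9, Σ=40 | A=compute:t4 B=load:t5 [compute-bound]
step 6: L[6]=2 C[5]=9 → dur=9, Σ=49 | A=load:t6 B=compute:t5 [compute-bound]
step 7: L[7]=9 C[6]=8 → dur=9, Σ=58 | A=compute:t6 B=load:t7 [load-bound]
step 8: L[8]=5 C[7]=5 → dur=5, Σ=63 | A=load:t8 B=compute:t7 [tied]
step 9: C[8]=4 → dur=4, Σ=67 | A=compute:t8 B=idle [compute-only]

step 8: A=load:t8 B=compute:t7 [tied]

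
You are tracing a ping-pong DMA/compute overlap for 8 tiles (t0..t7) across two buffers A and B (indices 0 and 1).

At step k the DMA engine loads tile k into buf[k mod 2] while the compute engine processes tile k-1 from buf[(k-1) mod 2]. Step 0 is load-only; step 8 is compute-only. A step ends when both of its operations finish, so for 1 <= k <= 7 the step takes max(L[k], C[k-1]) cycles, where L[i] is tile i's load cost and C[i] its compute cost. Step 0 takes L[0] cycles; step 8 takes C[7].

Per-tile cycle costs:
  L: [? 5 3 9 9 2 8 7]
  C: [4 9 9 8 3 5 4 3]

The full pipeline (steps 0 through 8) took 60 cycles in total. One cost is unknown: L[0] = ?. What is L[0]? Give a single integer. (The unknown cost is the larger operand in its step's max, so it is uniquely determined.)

step 0: dur = L[0]=? = L[0]  (unknown; binding)
step 1: dur = max(L[1]=5, C[0]=4) = 5
step 2: dur = max(L[2]=3, C[1]=9) = 9
step 3: dur = max(L[3]=9, C[2]=9) = 9
step 4: dur = max(L[4]=9, C[3]=8) = 9
step 5: dur = max(L[5]=2, C[4]=3) = 3
step 6: dur = max(L[6]=8, C[5]=5) = 8
step 7: dur = max(L[7]=7, C[6]=4) = 7
step 8: dur = C[7]=3 = 3
sum of known step durations = 53
dur[0] = total - known = 60 - 53 = 7
L[0] is the binding max in step 0, so L[0] = dur[0] = 7

L[0] = 7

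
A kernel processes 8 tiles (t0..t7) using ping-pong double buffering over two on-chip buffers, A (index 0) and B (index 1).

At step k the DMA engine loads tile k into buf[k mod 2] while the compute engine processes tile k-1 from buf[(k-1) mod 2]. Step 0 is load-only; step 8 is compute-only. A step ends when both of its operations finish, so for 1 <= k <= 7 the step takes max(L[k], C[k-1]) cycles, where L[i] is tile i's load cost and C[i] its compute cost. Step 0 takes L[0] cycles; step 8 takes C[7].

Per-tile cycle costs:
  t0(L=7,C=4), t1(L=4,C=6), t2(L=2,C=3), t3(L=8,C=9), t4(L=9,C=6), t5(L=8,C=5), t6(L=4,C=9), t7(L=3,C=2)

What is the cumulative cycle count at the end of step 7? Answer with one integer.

k=0 load=t0/7c comp=- wait=7 total=7
k=1 load=t1/4c comp=t0/4c wait=4 total=11
k=2 load=t2/2c comp=t1/6c wait=6 total=17
k=3 load=t3/8c comp=t2/3c wait=8 total=25
k=4 load=t4/9c comp=t3/9c wait=9 total=34
k=5 load=t5/8c comp=t4/6c wait=8 total=42
k=6 load=t6/4c comp=t5/5c wait=5 total=47
k=7 load=t7/3c comp=t6/9c wait=9 total=56
k=8 load=- comp=t7/2c wait=2 total=58

end_cycle[7] = 56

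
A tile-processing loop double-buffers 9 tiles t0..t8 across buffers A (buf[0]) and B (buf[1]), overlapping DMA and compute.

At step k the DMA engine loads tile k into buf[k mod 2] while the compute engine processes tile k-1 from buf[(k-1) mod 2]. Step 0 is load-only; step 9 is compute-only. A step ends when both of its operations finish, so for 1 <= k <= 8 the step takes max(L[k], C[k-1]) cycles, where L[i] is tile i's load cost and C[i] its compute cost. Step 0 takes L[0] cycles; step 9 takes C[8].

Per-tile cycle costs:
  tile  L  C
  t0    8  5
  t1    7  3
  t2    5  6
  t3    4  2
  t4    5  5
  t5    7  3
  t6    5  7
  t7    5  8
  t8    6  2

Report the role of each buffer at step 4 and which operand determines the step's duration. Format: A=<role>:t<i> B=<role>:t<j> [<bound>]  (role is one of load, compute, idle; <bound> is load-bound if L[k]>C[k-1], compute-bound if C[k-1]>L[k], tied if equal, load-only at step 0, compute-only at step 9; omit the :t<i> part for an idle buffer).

step 4: A=load:t4 B=compute:t3 [load-bound]

[0] DMA t0→A (8c) ∥ CU idle ⇒ 8c, clock 8
[1] DMA t1→B (7c) ∥ CU A:t0 (5c) ⇒ 7c, clock 15
[2] DMA t2→A (5c) ∥ CU B:t1 (3c) ⇒ 5c, clock 20
[3] DMA t3→B (4c) ∥ CU A:t2 (6c) ⇒ 6c, clock 26
[4] DMA t4→A (5c) ∥ CU B:t3 (2c) ⇒ 5c, clock 31
[5] DMA t5→B (7c) ∥ CU A:t4 (5c) ⇒ 7c, clock 38
[6] DMA t6→A (5c) ∥ CU B:t5 (3c) ⇒ 5c, clock 43
[7] DMA t7→B (5c) ∥ CU A:t6 (7c) ⇒ 7c, clock 50
[8] DMA t8→A (6c) ∥ CU B:t7 (8c) ⇒ 8c, clock 58
[9] DMA idle ∥ CU A:t8 (2c) ⇒ 2c, clock 60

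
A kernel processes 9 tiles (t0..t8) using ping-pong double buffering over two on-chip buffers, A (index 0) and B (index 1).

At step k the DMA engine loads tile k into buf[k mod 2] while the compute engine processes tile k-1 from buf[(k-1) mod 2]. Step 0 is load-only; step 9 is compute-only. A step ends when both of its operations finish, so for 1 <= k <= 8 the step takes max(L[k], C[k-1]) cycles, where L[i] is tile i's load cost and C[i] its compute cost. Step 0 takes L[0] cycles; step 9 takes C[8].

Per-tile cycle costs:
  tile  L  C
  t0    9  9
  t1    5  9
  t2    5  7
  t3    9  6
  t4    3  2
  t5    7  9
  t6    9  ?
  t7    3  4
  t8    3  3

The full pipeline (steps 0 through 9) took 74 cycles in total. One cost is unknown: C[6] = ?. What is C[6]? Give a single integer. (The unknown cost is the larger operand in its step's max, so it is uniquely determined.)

step 0: dur = L[0]=9 = 9
step 1: dur = max(L[1]=5, C[0]=9) = 9
step 2: dur = max(L[2]=5, C[1]=9) = 9
step 3: dur = max(L[3]=9, C[2]=7) = 9
step 4: dur = max(L[4]=3, C[3]=6) = 6
step 5: dur = max(L[5]=7, C[4]=2) = 7
step 6: dur = max(L[6]=9, C[5]=9) = 9
step 7: dur = max(L[7]=3, C[6]=?) = C[6]  (unknown; binding)
step 8: dur = max(L[8]=3, C[7]=4) = 4
step 9: dur = C[8]=3 = 3
sum of known step durations = 65
dur[7] = total - known = 74 - 65 = 9
C[6] is the binding max in step 7, so C[6] = dur[7] = 9

C[6] = 9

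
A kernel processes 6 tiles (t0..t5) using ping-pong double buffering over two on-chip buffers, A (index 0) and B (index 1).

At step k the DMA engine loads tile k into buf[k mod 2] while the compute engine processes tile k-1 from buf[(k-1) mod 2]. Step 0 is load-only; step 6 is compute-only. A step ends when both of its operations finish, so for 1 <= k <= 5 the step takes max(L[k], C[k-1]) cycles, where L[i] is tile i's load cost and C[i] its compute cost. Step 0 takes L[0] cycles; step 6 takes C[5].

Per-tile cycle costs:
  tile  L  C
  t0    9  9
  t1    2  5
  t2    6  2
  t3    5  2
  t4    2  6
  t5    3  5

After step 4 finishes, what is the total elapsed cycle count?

end_cycle[4] = 31

step 0: L[0]=9 → dur=9, Σ=9 | A=load:t0 B=idle [load-only]
step 1: L[1]=2 C[0]=9 → dur=9, Σ=18 | A=compute:t0 B=load:t1 [compute-bound]
step 2: L[2]=6 C[1]=5 → dur=6, Σ=24 | A=load:t2 B=compute:t1 [load-bound]
step 3: L[3]=5 C[2]=2 → dur=5, Σ=29 | A=compute:t2 B=load:t3 [load-bound]
step 4: L[4]=2 C[3]=2 → dur=2, Σ=31 | A=load:t4 B=compute:t3 [tied]
step 5: L[5]=3 C[4]=6 → dur=6, Σ=37 | A=compute:t4 B=load:t5 [compute-bound]
step 6: C[5]=5 → dur=5, Σ=42 | A=idle B=compute:t5 [compute-only]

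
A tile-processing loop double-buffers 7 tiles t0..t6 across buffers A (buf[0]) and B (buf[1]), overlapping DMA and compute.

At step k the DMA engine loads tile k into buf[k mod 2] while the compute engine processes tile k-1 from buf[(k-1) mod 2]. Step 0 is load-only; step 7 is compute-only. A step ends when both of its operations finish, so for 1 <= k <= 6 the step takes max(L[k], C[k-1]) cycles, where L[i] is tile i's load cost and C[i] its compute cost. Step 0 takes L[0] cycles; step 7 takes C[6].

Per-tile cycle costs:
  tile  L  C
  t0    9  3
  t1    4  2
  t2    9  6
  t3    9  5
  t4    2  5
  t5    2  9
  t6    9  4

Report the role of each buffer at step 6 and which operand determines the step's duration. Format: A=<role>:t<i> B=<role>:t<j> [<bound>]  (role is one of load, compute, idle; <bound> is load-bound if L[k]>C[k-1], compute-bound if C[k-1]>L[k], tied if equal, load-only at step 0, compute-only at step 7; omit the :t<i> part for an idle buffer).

[0] DMA t0→A (9c) ∥ CU idle ⇒ 9c, clock 9
[1] DMA t1→B (4c) ∥ CU A:t0 (3c) ⇒ 4c, clock 13
[2] DMA t2→A (9c) ∥ CU B:t1 (2c) ⇒ 9c, clock 22
[3] DMA t3→B (9c) ∥ CU A:t2 (6c) ⇒ 9c, clock 31
[4] DMA t4→A (2c) ∥ CU B:t3 (5c) ⇒ 5c, clock 36
[5] DMA t5→B (2c) ∥ CU A:t4 (5c) ⇒ 5c, clock 41
[6] DMA t6→A (9c) ∥ CU B:t5 (9c) ⇒ 9c, clock 50
[7] DMA idle ∥ CU A:t6 (4c) ⇒ 4c, clock 54

step 6: A=load:t6 B=compute:t5 [tied]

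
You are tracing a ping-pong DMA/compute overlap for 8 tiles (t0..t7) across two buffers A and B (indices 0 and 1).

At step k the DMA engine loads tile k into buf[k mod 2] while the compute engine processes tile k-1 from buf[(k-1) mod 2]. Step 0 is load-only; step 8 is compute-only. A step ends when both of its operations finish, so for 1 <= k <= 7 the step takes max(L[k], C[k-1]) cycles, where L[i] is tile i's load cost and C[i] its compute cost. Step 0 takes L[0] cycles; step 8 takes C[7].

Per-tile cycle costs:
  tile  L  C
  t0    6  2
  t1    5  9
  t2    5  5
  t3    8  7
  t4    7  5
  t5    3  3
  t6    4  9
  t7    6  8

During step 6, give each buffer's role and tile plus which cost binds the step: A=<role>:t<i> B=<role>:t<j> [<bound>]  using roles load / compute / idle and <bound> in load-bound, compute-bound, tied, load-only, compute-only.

k=0 load=t0/6c comp=- wait=6 total=6
k=1 load=t1/5c comp=t0/2c wait=5 total=11
k=2 load=t2/5c comp=t1/9c wait=9 total=20
k=3 load=t3/8c comp=t2/5c wait=8 total=28
k=4 load=t4/7c comp=t3/7c wait=7 total=35
k=5 load=t5/3c comp=t4/5c wait=5 total=40
k=6 load=t6/4c comp=t5/3c wait=4 total=44
k=7 load=t7/6c comp=t6/9c wait=9 total=53
k=8 load=- comp=t7/8c wait=8 total=61

step 6: A=load:t6 B=compute:t5 [load-bound]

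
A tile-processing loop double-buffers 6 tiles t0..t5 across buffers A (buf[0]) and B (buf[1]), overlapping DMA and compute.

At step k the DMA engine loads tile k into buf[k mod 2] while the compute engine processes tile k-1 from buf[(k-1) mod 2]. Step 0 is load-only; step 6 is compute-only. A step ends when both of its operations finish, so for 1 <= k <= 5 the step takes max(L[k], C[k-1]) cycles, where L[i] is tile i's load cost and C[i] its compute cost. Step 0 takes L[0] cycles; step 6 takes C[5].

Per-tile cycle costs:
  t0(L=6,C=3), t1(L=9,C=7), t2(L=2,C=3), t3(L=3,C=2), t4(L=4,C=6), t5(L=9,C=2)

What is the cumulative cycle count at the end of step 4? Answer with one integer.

  0. 6=6c; end=6; A:t0 B:-
  1. max(9,3)=9c; end=15; A:t0 B:t1
  2. max(2,7)=7c; end=22; A:t2 B:t1
  3. max(3,3)=3c; end=25; A:t2 B:t3
  4. max(4,2)=4c; end=29; A:t4 B:t3
  5. max(9,6)=9c; end=38; A:t4 B:t5
  6. 2=2c; end=40; A:t4 B:t5

end_cycle[4] = 29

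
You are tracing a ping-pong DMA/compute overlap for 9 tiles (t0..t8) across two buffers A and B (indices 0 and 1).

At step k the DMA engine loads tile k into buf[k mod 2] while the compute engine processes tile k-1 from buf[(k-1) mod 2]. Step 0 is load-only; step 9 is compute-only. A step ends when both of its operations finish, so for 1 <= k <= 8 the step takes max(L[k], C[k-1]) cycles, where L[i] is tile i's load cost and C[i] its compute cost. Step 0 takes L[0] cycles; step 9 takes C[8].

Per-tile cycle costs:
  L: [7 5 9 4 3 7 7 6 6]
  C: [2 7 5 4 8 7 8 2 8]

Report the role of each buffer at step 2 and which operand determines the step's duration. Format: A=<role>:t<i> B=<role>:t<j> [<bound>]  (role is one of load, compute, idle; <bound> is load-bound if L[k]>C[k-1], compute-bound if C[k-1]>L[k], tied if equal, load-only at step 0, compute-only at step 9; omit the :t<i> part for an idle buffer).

[0] DMA t0→A (7c) ∥ CU idle ⇒ 7c, clock 7
[1] DMA t1→B (5c) ∥ CU A:t0 (2c) ⇒ 5c, clock 12
[2] DMA t2→A (9c) ∥ CU B:t1 (7c) ⇒ 9c, clock 21
[3] DMA t3→B (4c) ∥ CU A:t2 (5c) ⇒ 5c, clock 26
[4] DMA t4→A (3c) ∥ CU B:t3 (4c) ⇒ 4c, clock 30
[5] DMA t5→B (7c) ∥ CU A:t4 (8c) ⇒ 8c, clock 38
[6] DMA t6→A (7c) ∥ CU B:t5 (7c) ⇒ 7c, clock 45
[7] DMA t7→B (6c) ∥ CU A:t6 (8c) ⇒ 8c, clock 53
[8] DMA t8→A (6c) ∥ CU B:t7 (2c) ⇒ 6c, clock 59
[9] DMA idle ∥ CU A:t8 (8c) ⇒ 8c, clock 67

step 2: A=load:t2 B=compute:t1 [load-bound]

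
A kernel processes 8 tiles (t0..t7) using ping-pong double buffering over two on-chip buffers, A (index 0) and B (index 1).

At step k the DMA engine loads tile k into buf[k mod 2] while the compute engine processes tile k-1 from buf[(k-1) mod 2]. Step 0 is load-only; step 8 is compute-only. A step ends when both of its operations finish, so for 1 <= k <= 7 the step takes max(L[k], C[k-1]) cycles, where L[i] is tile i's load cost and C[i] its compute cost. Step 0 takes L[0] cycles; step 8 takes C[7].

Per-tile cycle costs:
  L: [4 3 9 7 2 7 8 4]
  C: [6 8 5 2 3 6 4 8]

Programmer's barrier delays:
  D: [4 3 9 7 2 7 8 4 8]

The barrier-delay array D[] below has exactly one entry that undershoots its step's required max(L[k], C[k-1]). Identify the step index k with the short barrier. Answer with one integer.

hazard at step 1

step 0: need L[0]=4 = 4; D[0]=4 ok
step 1: need max(L[1]=3,C[0]=6) = 6; D[1]=3 SHORT
step 2: need max(L[2]=9,C[1]=8) = 9; D[2]=9 ok
step 3: need max(L[3]=7,C[2]=5) = 7; D[3]=7 ok
step 4: need max(L[4]=2,C[3]=2) = 2; D[4]=2 ok
step 5: need max(L[5]=7,C[4]=3) = 7; D[5]=7 ok
step 6: need max(L[6]=8,C[5]=6) = 8; D[6]=8 ok
step 7: need max(L[7]=4,C[6]=4) = 4; D[7]=4 ok
step 8: need C[7]=8 = 8; D[8]=8 ok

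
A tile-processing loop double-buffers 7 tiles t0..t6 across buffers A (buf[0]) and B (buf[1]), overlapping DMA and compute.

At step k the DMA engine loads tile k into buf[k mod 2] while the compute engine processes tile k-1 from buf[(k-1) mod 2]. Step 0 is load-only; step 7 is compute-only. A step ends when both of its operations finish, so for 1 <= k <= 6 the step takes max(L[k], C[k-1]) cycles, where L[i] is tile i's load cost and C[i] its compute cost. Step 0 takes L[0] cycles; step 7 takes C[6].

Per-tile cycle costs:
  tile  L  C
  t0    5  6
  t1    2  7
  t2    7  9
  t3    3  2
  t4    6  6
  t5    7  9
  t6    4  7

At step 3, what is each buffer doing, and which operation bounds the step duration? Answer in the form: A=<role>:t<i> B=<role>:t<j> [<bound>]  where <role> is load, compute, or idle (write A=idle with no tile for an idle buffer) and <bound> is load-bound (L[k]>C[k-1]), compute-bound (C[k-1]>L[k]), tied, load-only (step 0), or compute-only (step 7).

step 3: A=compute:t2 B=load:t3 [compute-bound]

[0] DMA t0→A (5c) ∥ CU idle ⇒ 5c, clock 5
[1] DMA t1→B (2c) ∥ CU A:t0 (6c) ⇒ 6c, clock 11
[2] DMA t2→A (7c) ∥ CU B:t1 (7c) ⇒ 7c, clock 18
[3] DMA t3→B (3c) ∥ CU A:t2 (9c) ⇒ 9c, clock 27
[4] DMA t4→A (6c) ∥ CU B:t3 (2c) ⇒ 6c, clock 33
[5] DMA t5→B (7c) ∥ CU A:t4 (6c) ⇒ 7c, clock 40
[6] DMA t6→A (4c) ∥ CU B:t5 (9c) ⇒ 9c, clock 49
[7] DMA idle ∥ CU A:t6 (7c) ⇒ 7c, clock 56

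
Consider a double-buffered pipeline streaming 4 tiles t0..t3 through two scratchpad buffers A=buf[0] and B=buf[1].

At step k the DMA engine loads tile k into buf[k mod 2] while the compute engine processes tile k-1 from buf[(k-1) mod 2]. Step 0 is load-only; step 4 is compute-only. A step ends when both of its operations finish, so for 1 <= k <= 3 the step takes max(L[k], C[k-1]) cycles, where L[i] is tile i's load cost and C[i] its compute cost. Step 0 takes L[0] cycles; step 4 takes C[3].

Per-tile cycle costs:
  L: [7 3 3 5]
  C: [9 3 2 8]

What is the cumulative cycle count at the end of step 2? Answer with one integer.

step 0: L[0]=7 → dur=7, Σ=7 | A=load:t0 B=idle [load-only]
step 1: L[1]=3 C[0]=9 → dur=9, Σ=16 | A=compute:t0 B=load:t1 [compute-bound]
step 2: L[2]=3 C[1]=3 → dur=3, Σ=19 | A=load:t2 B=compute:t1 [tied]
step 3: L[3]=5 C[2]=2 → dur=5, Σ=24 | A=compute:t2 B=load:t3 [load-bound]
step 4: C[3]=8 → dur=8, Σ=32 | A=idle B=compute:t3 [compute-only]

end_cycle[2] = 19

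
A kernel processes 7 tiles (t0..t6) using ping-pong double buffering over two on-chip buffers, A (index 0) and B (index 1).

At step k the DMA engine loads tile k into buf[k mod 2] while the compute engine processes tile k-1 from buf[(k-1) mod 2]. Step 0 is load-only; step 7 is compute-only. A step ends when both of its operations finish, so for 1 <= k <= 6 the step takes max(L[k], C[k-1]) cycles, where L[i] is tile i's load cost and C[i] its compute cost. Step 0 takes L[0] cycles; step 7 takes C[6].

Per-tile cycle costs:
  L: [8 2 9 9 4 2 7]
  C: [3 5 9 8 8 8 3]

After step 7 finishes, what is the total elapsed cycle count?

end_cycle[7] = 56

step 0: L[0]=8 → dur=8, Σ=8 | A=load:t0 B=idle [load-only]
step 1: L[1]=2 C[0]=3 → dur=3, Σ=11 | A=compute:t0 B=load:t1 [compute-bound]
step 2: L[2]=9 C[1]=5 → dur=9, Σ=20 | A=load:t2 B=compute:t1 [load-bound]
step 3: L[3]=9 C[2]=9 → dur=9, Σ=29 | A=compute:t2 B=load:t3 [tied]
step 4: L[4]=4 C[3]=8 → dur=8, Σ=37 | A=load:t4 B=compute:t3 [compute-bound]
step 5: L[5]=2 C[4]=8 → dur=8, Σ=45 | A=compute:t4 B=load:t5 [compute-bound]
step 6: L[6]=7 C[5]=8 → dur=8, Σ=53 | A=load:t6 B=compute:t5 [compute-bound]
step 7: C[6]=3 → dur=3, Σ=56 | A=compute:t6 B=idle [compute-only]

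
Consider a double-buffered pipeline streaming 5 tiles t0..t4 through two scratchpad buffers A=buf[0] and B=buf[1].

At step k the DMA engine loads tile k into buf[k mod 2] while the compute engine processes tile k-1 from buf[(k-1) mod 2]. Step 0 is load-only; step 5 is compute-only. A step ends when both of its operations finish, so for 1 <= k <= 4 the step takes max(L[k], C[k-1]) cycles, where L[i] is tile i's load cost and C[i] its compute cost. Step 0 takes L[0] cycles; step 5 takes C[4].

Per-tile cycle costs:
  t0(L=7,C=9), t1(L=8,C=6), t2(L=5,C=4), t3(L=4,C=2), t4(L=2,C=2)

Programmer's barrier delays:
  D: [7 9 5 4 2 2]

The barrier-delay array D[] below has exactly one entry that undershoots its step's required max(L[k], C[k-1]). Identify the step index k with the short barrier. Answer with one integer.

hazard at step 2

k=0 barrier L[0]=7→7c, D[0]=7 ok
k=1 barrier max(L[1]=8,C[0]=9)→9c, D[1]=9 ok
k=2 barrier max(L[2]=5,C[1]=6)→6c, D[2]=5 SHORT
k=3 barrier max(L[3]=4,C[2]=4)→4c, D[3]=4 ok
k=4 barrier max(L[4]=2,C[3]=2)→2c, D[4]=2 ok
k=5 barrier C[4]=2→2c, D[5]=2 ok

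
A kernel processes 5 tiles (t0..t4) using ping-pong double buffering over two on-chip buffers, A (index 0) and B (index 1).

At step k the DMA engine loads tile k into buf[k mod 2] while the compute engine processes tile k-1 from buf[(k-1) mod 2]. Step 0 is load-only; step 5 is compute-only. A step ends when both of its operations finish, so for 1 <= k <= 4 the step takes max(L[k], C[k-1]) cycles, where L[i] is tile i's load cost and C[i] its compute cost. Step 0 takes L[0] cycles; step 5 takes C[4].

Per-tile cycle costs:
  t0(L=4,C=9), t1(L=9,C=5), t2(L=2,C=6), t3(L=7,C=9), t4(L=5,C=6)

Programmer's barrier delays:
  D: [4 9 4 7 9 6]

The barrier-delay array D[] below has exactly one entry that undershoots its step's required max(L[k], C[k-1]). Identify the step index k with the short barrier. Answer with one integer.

hazard at step 2

[0] required=L[0]=4=4 vs D=4 ok
[1] required=max(L[1]=9,C[0]=9)=9 vs D=9 ok
[2] required=max(L[2]=2,C[1]=5)=5 vs D=4 SHORT
[3] required=max(L[3]=7,C[2]=6)=7 vs D=7 ok
[4] required=max(L[4]=5,C[3]=9)=9 vs D=9 ok
[5] required=C[4]=6=6 vs D=6 ok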